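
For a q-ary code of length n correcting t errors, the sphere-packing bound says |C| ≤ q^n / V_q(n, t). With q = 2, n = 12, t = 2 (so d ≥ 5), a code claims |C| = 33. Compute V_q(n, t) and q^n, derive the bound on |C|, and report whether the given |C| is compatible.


V_q(n, t) = 79, q^n = 4096, Hamming bound = 51, |C| = 33 ≤ bound (satisfied).

Step 1: Compute V_q(n, t) = Σ_{j=0}^2 C(n, j) (q−1)^j.
  j = 0: C(12,0)·(1)^0 = 1·1 = 1.
  j = 1: C(12,1)·(1)^1 = 12·1 = 12.
  j = 2: C(12,2)·(1)^2 = 66·1 = 66.
  V_q(n, t) = 1 + 12 + 66 = 79.
Step 2: q^n = 2^12 = 4096.
Step 3: Hamming bound ⌊q^n / V_q(n,t)⌋ = ⌊4096/79⌋ = 51.
Step 4: Compare |C| = 33 to 51: satisfied.
The claimed |C| lies below the Hamming bound.


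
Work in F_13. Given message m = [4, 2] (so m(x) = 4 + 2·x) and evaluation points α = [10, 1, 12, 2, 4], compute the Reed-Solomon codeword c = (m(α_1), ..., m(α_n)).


c = [11, 6, 2, 8, 12]

Message polynomial: m(x) = 4 + 2·x (mod 13).
For each evaluation point α_i, compute m(α_i) mod 13:
  α_1 = 10: Horner steps 2 → 11, so m(10) = 11.
  α_2 = 1: Horner steps 2 → 6, so m(1) = 6.
  α_3 = 12: Horner steps 2 → 2, so m(12) = 2.
  α_4 = 2: Horner steps 2 → 8, so m(2) = 8.
  α_5 = 4: Horner steps 2 → 12, so m(4) = 12.
Codeword c = [11, 6, 2, 8, 12] ∈ F_13^5.


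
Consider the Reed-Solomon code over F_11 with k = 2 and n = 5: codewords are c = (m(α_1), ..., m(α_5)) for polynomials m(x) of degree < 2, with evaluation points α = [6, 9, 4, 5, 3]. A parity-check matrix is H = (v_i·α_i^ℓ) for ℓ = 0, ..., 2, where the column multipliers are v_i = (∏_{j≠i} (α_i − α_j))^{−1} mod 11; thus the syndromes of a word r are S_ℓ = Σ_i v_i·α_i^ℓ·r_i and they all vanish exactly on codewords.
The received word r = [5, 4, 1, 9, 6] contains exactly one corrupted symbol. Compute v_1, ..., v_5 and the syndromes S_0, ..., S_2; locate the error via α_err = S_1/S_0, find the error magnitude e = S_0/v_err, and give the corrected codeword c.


S = (10, 7, 6), error at position 3, error magnitude e = 10, c = [5, 4, 2, 9, 6].

Step 1: column multipliers v_i = (∏_{j≠i}(α_i − α_j))^{−1} mod 11.
  i = 1 (α = 6): (6−9)(6−4)(6−5)(6−3) = (−3)·2·1·3 = −18 ≡ 4, so v_1 = 4^{−1} = 3 (mod 11).
  i = 2 (α = 9): (9−6)(9−4)(9−5)(9−3) = 3·5·4·6 = 360 ≡ 8, so v_2 = 8^{−1} = 7 (mod 11).
  i = 3 (α = 4): (4−6)(4−9)(4−5)(4−3) = (−2)·(−5)·(−1)·1 = −10 ≡ 1, so v_3 = 1^{−1} = 1 (mod 11).
  i = 4 (α = 5): (5−6)(5−9)(5−4)(5−3) = (−1)·(−4)·1·2 = 8 ≡ 8, so v_4 = 8^{−1} = 7 (mod 11).
  i = 5 (α = 3): (3−6)(3−9)(3−4)(3−5) = (−3)·(−6)·(−1)·(−2) = 36 ≡ 3, so v_5 = 3^{−1} = 4 (mod 11).
  v = [3, 7, 1, 7, 4].
Step 2: syndromes of r = [5, 4, 1, 9, 6] (all sums mod 11).
  S_0 = Σ v_i r_i = 3·5 + 7·4 + 1·1 + 7·9 + 4·6 = 131 ≡ 10.
  S_1 = Σ v_i α_i r_i = 3·6·5 + 7·9·4 + 1·4·1 + 7·5·9 + 4·3·6 = 733 ≡ 7.
  α_i^2 mod 11 = [3, 4, 5, 3, 9].
  S_2 = Σ v_i α_i^2 r_i = 3·3·5 + 7·4·4 + 1·5·1 + 7·3·9 + 4·9·6 = 567 ≡ 6.
  S = (10, 7, 6) ≠ 0, so r is not a codeword (an error is present).
Step 3: locate the error. For a single error e at position i, S_ℓ = v_i·e·α_i^ℓ, so α_err = S_1/S_0.
  S_0^{−1} = 10^{−1} = 10 (mod 11), so α_err = 7·10 = 70 ≡ 4 = α_3. Error position i = 3.
  Consistency check: S_2/S_1 = 6·8 = 48 ≡ 4 = α_err ✓ (single-error assumption holds).
Step 4: error magnitude e = S_0/v_3 = S_0·∏_{j≠3}(α_3 − α_j) = 10·1 = 10 ≡ 10 (mod 11).
Step 5: correct position 3: c_3 = r_3 − e = 1 − 10 ≡ 2 (mod 11). Hence c = [5, 4, 2, 9, 6].
  Check: interpolating c through the α_i gives m(x) = 7 + 7·x (degree < 2) with m(α_i) = c_i for every i, so c is indeed a codeword.


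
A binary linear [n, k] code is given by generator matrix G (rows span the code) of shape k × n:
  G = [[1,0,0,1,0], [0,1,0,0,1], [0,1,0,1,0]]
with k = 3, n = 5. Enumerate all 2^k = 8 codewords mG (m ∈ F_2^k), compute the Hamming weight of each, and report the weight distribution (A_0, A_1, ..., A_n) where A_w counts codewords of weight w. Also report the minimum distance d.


Weight distribution: A_0 = 1, A_2 = 6, A_4 = 1. Minimum distance d = 2.

Enumerate all 2^3 = 8 messages m ∈ F_2^3.
For each, compute codeword c = mG in F_2^5, then tally its weight.
  m = 000 → c = 00000, weight = 0.
  m = 100 → c = 10010, weight = 2.
  m = 010 → c = 01001, weight = 2.
  m = 110 → c = 11011, weight = 4.
  m = 001 → c = 01010, weight = 2.
  m = 101 → c = 11000, weight = 2.
  m = 011 → c = 00011, weight = 2.
  m = 111 → c = 10001, weight = 2.
Tally weights:
  weight 0: 1 codewords.
  weight 2: 6 codewords.
  weight 4: 1 codewords.
Minimum distance d = smallest w > 0 with A_w > 0 = 2.
Sanity: Σ A_w = 8 = 2^3 = 8 ✓.


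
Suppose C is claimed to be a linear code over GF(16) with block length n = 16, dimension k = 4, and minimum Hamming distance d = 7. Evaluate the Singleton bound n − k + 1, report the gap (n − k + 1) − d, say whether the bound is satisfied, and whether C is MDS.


Singleton RHS = n − k + 1 = 13, slack = 6, bound satisfied, not MDS.

Singleton bound: d ≤ n − k + 1.
Here n = 16, k = 4, so n − k + 1 = 13.
Given d = 7, check d ≤ 13: YES.
Slack = (n − k + 1) − d = 6.
The code is NOT MDS (slack = 6 > 0).
Description: the claimed parameters are [16, 4, 7]_16; such a code would be non-MDS.


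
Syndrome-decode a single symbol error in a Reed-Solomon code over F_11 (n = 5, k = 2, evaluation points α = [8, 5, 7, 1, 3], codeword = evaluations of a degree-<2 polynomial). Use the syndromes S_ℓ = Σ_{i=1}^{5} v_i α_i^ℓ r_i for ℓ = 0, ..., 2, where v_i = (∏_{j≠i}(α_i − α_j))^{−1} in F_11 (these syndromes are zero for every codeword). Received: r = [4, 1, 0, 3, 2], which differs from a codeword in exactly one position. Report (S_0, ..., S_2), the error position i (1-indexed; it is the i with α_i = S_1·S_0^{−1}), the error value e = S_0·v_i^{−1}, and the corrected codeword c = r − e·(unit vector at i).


S = (9, 6, 4), error at position 1, error magnitude e = 10, c = [5, 1, 0, 3, 2].

Step 1: column multipliers v_i = (∏_{j≠i}(α_i − α_j))^{−1} mod 11.
  i = 1 (α = 8): (8−5)(8−7)(8−1)(8−3) = 3·1·7·5 = 105 ≡ 6, so v_1 = 6^{−1} = 2 (mod 11).
  i = 2 (α = 5): (5−8)(5−7)(5−1)(5−3) = (−3)·(−2)·4·2 = 48 ≡ 4, so v_2 = 4^{−1} = 3 (mod 11).
  i = 3 (α = 7): (7−8)(7−5)(7−1)(7−3) = (−1)·2·6·4 = −48 ≡ 7, so v_3 = 7^{−1} = 8 (mod 11).
  i = 4 (α = 1): (1−8)(1−5)(1−7)(1−3) = (−7)·(−4)·(−6)·(−2) = 336 ≡ 6, so v_4 = 6^{−1} = 2 (mod 11).
  i = 5 (α = 3): (3−8)(3−5)(3−7)(3−1) = (−5)·(−2)·(−4)·2 = −80 ≡ 8, so v_5 = 8^{−1} = 7 (mod 11).
  v = [2, 3, 8, 2, 7].
Step 2: syndromes of r = [4, 1, 0, 3, 2] (all sums mod 11).
  S_0 = Σ v_i r_i = 2·4 + 3·1 + 8·0 + 2·3 + 7·2 = 31 ≡ 9.
  S_1 = Σ v_i α_i r_i = 2·8·4 + 3·5·1 + 8·7·0 + 2·1·3 + 7·3·2 = 127 ≡ 6.
  α_i^2 mod 11 = [9, 3, 5, 1, 9].
  S_2 = Σ v_i α_i^2 r_i = 2·9·4 + 3·3·1 + 8·5·0 + 2·1·3 + 7·9·2 = 213 ≡ 4.
  S = (9, 6, 4) ≠ 0, so r is not a codeword (an error is present).
Step 3: locate the error. For a single error e at position i, S_ℓ = v_i·e·α_i^ℓ, so α_err = S_1/S_0.
  S_0^{−1} = 9^{−1} = 5 (mod 11), so α_err = 6·5 = 30 ≡ 8 = α_1. Error position i = 1.
  Consistency check: S_2/S_1 = 4·2 = 8 ≡ 8 = α_err ✓ (single-error assumption holds).
Step 4: error magnitude e = S_0/v_1 = S_0·∏_{j≠1}(α_1 − α_j) = 9·6 = 54 ≡ 10 (mod 11).
Step 5: correct position 1: c_1 = r_1 − e = 4 − 10 ≡ 5 (mod 11). Hence c = [5, 1, 0, 3, 2].
  Check: interpolating c through the α_i gives m(x) = 9 + 5·x (degree < 2) with m(α_i) = c_i for every i, so c is indeed a codeword.


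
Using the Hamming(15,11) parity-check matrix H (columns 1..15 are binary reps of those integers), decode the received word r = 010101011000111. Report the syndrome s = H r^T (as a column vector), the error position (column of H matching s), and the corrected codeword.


s = (1, 1, 0, 1)^T, error position = 13, corrected codeword c = 010101011000011

Compute s = H r^T mod 2 one row at a time:
  s_1 = 1 + 1 + 0 + 0 + 0 + 1 + 1 + 1 = 5 ≡ 1 (mod 2).
  s_2 = 1 + 0 + 1 + 0 + 0 + 1 + 1 + 1 = 5 ≡ 1 (mod 2).
  s_3 = 1 + 0 + 1 + 0 + 0 + 0 + 1 + 1 = 4 ≡ 0 (mod 2).
  s_4 = 0 + 0 + 0 + 0 + 1 + 0 + 1 + 1 = 3 ≡ 1 (mod 2).
s = (1, 1, 0, 1)^T — this equals column 13 of H (binary 1101), so error is at position 13.
Correct: flip bit 13 of r = 010101011000111 to get c = 010101011000011.


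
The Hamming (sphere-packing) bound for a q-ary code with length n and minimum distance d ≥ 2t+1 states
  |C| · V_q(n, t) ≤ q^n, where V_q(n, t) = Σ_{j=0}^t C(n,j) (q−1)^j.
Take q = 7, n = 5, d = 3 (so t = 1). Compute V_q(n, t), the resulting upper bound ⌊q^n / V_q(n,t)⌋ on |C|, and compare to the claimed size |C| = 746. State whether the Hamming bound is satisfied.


V_q(n, t) = 31, q^n = 16807, Hamming bound = 542, |C| = 746 > bound (violated).

Step 1: Compute V_q(n, t) = Σ_{j=0}^1 C(n, j) (q−1)^j.
  j = 0: C(5,0)·(6)^0 = 1·1 = 1.
  j = 1: C(5,1)·(6)^1 = 5·6 = 30.
  V_q(n, t) = 1 + 30 = 31.
Step 2: q^n = 7^5 = 16807.
Step 3: Hamming bound ⌊q^n / V_q(n,t)⌋ = ⌊16807/31⌋ = 542.
Step 4: Compare |C| = 746 to 542: violated.
The claimed |C| lies above the Hamming bound, so no 7-ary code of length 5 with d ≥ 3 can have 746 codewords.


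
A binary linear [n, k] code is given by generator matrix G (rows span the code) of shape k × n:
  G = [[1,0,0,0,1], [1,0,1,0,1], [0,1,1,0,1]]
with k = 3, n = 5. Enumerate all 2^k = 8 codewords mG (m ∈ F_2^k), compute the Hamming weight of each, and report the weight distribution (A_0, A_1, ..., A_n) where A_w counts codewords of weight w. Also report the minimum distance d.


Weight distribution: A_0 = 1, A_1 = 1, A_2 = 3, A_3 = 3. Minimum distance d = 1.

Enumerate all 2^3 = 8 messages m ∈ F_2^3.
For each, compute codeword c = mG in F_2^5, then tally its weight.
  m = 000 → c = 00000, weight = 0.
  m = 100 → c = 10001, weight = 2.
  m = 010 → c = 10101, weight = 3.
  m = 110 → c = 00100, weight = 1.
  m = 001 → c = 01101, weight = 3.
  m = 101 → c = 11100, weight = 3.
  m = 011 → c = 11000, weight = 2.
  m = 111 → c = 01001, weight = 2.
Tally weights:
  weight 0: 1 codewords.
  weight 1: 1 codewords.
  weight 2: 3 codewords.
  weight 3: 3 codewords.
Minimum distance d = smallest w > 0 with A_w > 0 = 1.
Sanity: Σ A_w = 8 = 2^3 = 8 ✓.


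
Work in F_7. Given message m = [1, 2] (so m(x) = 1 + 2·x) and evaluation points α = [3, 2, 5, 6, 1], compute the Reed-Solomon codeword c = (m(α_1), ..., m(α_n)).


c = [0, 5, 4, 6, 3]

Message polynomial: m(x) = 1 + 2·x (mod 7).
For each evaluation point α_i, compute m(α_i) mod 7:
  α_1 = 3: Horner steps 2 → 0, so m(3) = 0.
  α_2 = 2: Horner steps 2 → 5, so m(2) = 5.
  α_3 = 5: Horner steps 2 → 4, so m(5) = 4.
  α_4 = 6: Horner steps 2 → 6, so m(6) = 6.
  α_5 = 1: Horner steps 2 → 3, so m(1) = 3.
Codeword c = [0, 5, 4, 6, 3] ∈ F_7^5.


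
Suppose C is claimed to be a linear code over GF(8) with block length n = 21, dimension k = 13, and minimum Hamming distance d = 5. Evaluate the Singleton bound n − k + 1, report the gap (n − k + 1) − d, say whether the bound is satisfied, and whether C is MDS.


Singleton RHS = n − k + 1 = 9, slack = 4, bound satisfied, not MDS.

Singleton bound: d ≤ n − k + 1.
Here n = 21, k = 13, so n − k + 1 = 9.
Given d = 5, check d ≤ 9: YES.
Slack = (n − k + 1) − d = 4.
The code is NOT MDS (slack = 4 > 0).
Description: the claimed parameters are [21, 13, 5]_8; such a code would be non-MDS.


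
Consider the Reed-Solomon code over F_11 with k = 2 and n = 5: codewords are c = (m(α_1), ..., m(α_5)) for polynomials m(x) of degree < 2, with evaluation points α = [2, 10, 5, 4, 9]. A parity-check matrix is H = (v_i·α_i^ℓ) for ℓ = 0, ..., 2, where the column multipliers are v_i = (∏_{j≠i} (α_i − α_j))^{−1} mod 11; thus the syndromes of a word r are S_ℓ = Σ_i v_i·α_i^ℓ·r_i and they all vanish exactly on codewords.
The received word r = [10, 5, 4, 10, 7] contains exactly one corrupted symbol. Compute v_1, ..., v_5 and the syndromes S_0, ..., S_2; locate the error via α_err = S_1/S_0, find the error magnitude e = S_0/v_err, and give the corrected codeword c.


S = (8, 10, 7), error at position 4, error magnitude e = 4, c = [10, 5, 4, 6, 7].

Step 1: column multipliers v_i = (∏_{j≠i}(α_i − α_j))^{−1} mod 11.
  i = 1 (α = 2): (2−10)(2−5)(2−4)(2−9) = (−8)·(−3)·(−2)·(−7) = 336 ≡ 6, so v_1 = 6^{−1} = 2 (mod 11).
  i = 2 (α = 10): (10−2)(10−5)(10−4)(10−9) = 8·5·6·1 = 240 ≡ 9, so v_2 = 9^{−1} = 5 (mod 11).
  i = 3 (α = 5): (5−2)(5−10)(5−4)(5−9) = 3·(−5)·1·(−4) = 60 ≡ 5, so v_3 = 5^{−1} = 9 (mod 11).
  i = 4 (α = 4): (4−2)(4−10)(4−5)(4−9) = 2·(−6)·(−1)·(−5) = −60 ≡ 6, so v_4 = 6^{−1} = 2 (mod 11).
  i = 5 (α = 9): (9−2)(9−10)(9−5)(9−4) = 7·(−1)·4·5 = −140 ≡ 3, so v_5 = 3^{−1} = 4 (mod 11).
  v = [2, 5, 9, 2, 4].
Step 2: syndromes of r = [10, 5, 4, 10, 7] (all sums mod 11).
  S_0 = Σ v_i r_i = 2·10 + 5·5 + 9·4 + 2·10 + 4·7 = 129 ≡ 8.
  S_1 = Σ v_i α_i r_i = 2·2·10 + 5·10·5 + 9·5·4 + 2·4·10 + 4·9·7 = 802 ≡ 10.
  α_i^2 mod 11 = [4, 1, 3, 5, 4].
  S_2 = Σ v_i α_i^2 r_i = 2·4·10 + 5·1·5 + 9·3·4 + 2·5·10 + 4·4·7 = 425 ≡ 7.
  S = (8, 10, 7) ≠ 0, so r is not a codeword (an error is present).
Step 3: locate the error. For a single error e at position i, S_ℓ = v_i·e·α_i^ℓ, so α_err = S_1/S_0.
  S_0^{−1} = 8^{−1} = 7 (mod 11), so α_err = 10·7 = 70 ≡ 4 = α_4. Error position i = 4.
  Consistency check: S_2/S_1 = 7·10 = 70 ≡ 4 = α_err ✓ (single-error assumption holds).
Step 4: error magnitude e = S_0/v_4 = S_0·∏_{j≠4}(α_4 − α_j) = 8·6 = 48 ≡ 4 (mod 11).
Step 5: correct position 4: c_4 = r_4 − e = 10 − 4 ≡ 6 (mod 11). Hence c = [10, 5, 4, 6, 7].
  Check: interpolating c through the α_i gives m(x) = 3 + 9·x (degree < 2) with m(α_i) = c_i for every i, so c is indeed a codeword.


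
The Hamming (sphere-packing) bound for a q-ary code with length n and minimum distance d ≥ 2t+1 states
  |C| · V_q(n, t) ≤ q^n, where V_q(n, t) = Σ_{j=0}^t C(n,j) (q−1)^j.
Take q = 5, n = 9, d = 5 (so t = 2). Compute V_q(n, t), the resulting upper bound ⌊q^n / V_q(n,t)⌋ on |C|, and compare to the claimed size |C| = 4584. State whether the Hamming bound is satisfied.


V_q(n, t) = 613, q^n = 1953125, Hamming bound = 3186, |C| = 4584 > bound (violated).

Step 1: Compute V_q(n, t) = Σ_{j=0}^2 C(n, j) (q−1)^j.
  j = 0: C(9,0)·(4)^0 = 1·1 = 1.
  j = 1: C(9,1)·(4)^1 = 9·4 = 36.
  j = 2: C(9,2)·(4)^2 = 36·16 = 576.
  V_q(n, t) = 1 + 36 + 576 = 613.
Step 2: q^n = 5^9 = 1953125.
Step 3: Hamming bound ⌊q^n / V_q(n,t)⌋ = ⌊1953125/613⌋ = 3186.
Step 4: Compare |C| = 4584 to 3186: violated.
The claimed |C| lies above the Hamming bound, so no 5-ary code of length 9 with d ≥ 5 can have 4584 codewords.


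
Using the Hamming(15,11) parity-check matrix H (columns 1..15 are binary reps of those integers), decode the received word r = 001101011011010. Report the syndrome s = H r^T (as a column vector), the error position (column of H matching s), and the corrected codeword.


s = (1, 0, 0, 1)^T, error position = 9, corrected codeword c = 001101010011010

Compute s = H r^T mod 2 one row at a time:
  s_1 = 1 + 1 + 0 + 1 + 1 + 0 + 1 + 0 = 5 ≡ 1 (mod 2).
  s_2 = 1 + 0 + 1 + 0 + 1 + 0 + 1 + 0 = 4 ≡ 0 (mod 2).
  s_3 = 0 + 1 + 1 + 0 + 0 + 1 + 1 + 0 = 4 ≡ 0 (mod 2).
  s_4 = 0 + 1 + 0 + 0 + 1 + 1 + 0 + 0 = 3 ≡ 1 (mod 2).
s = (1, 0, 0, 1)^T — this equals column 9 of H (binary 1001), so error is at position 9.
Correct: flip bit 9 of r = 001101011011010 to get c = 001101010011010.


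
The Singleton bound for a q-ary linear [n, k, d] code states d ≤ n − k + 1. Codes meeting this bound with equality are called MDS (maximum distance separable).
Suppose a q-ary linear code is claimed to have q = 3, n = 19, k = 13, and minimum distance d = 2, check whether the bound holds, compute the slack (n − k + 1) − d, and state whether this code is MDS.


Singleton RHS = n − k + 1 = 7, slack = 5, bound satisfied, not MDS.

Singleton bound: d ≤ n − k + 1.
Here n = 19, k = 13, so n − k + 1 = 7.
Given d = 2, check d ≤ 7: YES.
Slack = (n − k + 1) − d = 5.
The code is NOT MDS (slack = 5 > 0).
Description: the claimed parameters are [19, 13, 2]_3; such a code would be non-MDS.


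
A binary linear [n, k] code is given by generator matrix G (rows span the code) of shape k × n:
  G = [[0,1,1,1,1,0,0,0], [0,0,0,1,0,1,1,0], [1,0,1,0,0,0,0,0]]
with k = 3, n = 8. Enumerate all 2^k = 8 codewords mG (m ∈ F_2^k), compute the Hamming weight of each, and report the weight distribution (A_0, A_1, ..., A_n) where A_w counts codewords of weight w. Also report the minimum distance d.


Weight distribution: A_0 = 1, A_2 = 1, A_3 = 1, A_4 = 2, A_5 = 3. Minimum distance d = 2.

Enumerate all 2^3 = 8 messages m ∈ F_2^3.
For each, compute codeword c = mG in F_2^8, then tally its weight.
  m = 000 → c = 00000000, weight = 0.
  m = 100 → c = 01111000, weight = 4.
  m = 010 → c = 00010110, weight = 3.
  m = 110 → c = 01101110, weight = 5.
  m = 001 → c = 10100000, weight = 2.
  m = 101 → c = 11011000, weight = 4.
  m = 011 → c = 10110110, weight = 5.
  m = 111 → c = 11001110, weight = 5.
Tally weights:
  weight 0: 1 codewords.
  weight 2: 1 codewords.
  weight 3: 1 codewords.
  weight 4: 2 codewords.
  weight 5: 3 codewords.
Minimum distance d = smallest w > 0 with A_w > 0 = 2.
Sanity: Σ A_w = 8 = 2^3 = 8 ✓.


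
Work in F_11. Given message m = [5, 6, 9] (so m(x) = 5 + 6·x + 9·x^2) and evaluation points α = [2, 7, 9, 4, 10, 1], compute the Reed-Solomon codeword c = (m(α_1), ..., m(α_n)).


c = [9, 4, 7, 8, 8, 9]

Message polynomial: m(x) = 5 + 6·x + 9·x^2 (mod 11).
For each evaluation point α_i, compute m(α_i) mod 11:
  α_1 = 2: Horner steps 9 → 2 → 9, so m(2) = 9.
  α_2 = 7: Horner steps 9 → 3 → 4, so m(7) = 4.
  α_3 = 9: Horner steps 9 → 10 → 7, so m(9) = 7.
  α_4 = 4: Horner steps 9 → 9 → 8, so m(4) = 8.
  α_5 = 10: Horner steps 9 → 8 → 8, so m(10) = 8.
  α_6 = 1: Horner steps 9 → 4 → 9, so m(1) = 9.
Codeword c = [9, 4, 7, 8, 8, 9] ∈ F_11^6.


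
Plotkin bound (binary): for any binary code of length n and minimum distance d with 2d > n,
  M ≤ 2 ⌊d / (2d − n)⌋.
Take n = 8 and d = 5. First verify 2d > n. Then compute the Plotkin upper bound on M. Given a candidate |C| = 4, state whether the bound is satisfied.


Plotkin bound M ≤ 4; given |C| = 4 ≤ bound (satisfied).

Check applicability: 2d = 10, n = 8.
2d − n = 2 > 0, so Plotkin applies.
Compute d/(2d−n) = 5/2 ≈ 2.5000.
⌊d/(2d−n)⌋ = 2.
Plotkin bound: M ≤ 2·2 = 4.
Given |C| = 4, check: satisfied.
This |C| is at the Plotkin bound.


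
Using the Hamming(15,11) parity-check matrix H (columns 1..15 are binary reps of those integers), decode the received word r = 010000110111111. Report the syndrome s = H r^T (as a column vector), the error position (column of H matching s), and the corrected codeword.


s = (1, 1, 0, 0)^T, error position = 12, corrected codeword c = 010000110110111

Compute s = H r^T mod 2 one row at a time:
  s_1 = 1 + 0 + 1 + 1 + 1 + 1 + 1 + 1 = 7 ≡ 1 (mod 2).
  s_2 = 0 + 0 + 0 + 1 + 1 + 1 + 1 + 1 = 5 ≡ 1 (mod 2).
  s_3 = 1 + 0 + 0 + 1 + 1 + 1 + 1 + 1 = 6 ≡ 0 (mod 2).
  s_4 = 0 + 0 + 0 + 1 + 0 + 1 + 1 + 1 = 4 ≡ 0 (mod 2).
s = (1, 1, 0, 0)^T — this equals column 12 of H (binary 1100), so error is at position 12.
Correct: flip bit 12 of r = 010000110111111 to get c = 010000110110111.


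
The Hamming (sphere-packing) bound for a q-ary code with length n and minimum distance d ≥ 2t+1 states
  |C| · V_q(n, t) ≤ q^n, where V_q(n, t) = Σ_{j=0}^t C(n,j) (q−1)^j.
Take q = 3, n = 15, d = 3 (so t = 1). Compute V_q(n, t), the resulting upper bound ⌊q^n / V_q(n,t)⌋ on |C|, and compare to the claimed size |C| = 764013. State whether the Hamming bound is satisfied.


V_q(n, t) = 31, q^n = 14348907, Hamming bound = 462867, |C| = 764013 > bound (violated).

Step 1: Compute V_q(n, t) = Σ_{j=0}^1 C(n, j) (q−1)^j.
  j = 0: C(15,0)·(2)^0 = 1·1 = 1.
  j = 1: C(15,1)·(2)^1 = 15·2 = 30.
  V_q(n, t) = 1 + 30 = 31.
Step 2: q^n = 3^15 = 14348907.
Step 3: Hamming bound ⌊q^n / V_q(n,t)⌋ = ⌊14348907/31⌋ = 462867.
Step 4: Compare |C| = 764013 to 462867: violated.
The claimed |C| lies above the Hamming bound, so no 3-ary code of length 15 with d ≥ 3 can have 764013 codewords.


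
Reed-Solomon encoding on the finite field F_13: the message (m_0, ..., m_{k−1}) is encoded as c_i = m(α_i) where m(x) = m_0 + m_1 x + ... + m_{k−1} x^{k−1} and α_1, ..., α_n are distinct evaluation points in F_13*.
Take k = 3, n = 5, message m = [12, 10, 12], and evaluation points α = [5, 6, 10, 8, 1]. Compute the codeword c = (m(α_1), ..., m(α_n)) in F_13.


c = [11, 10, 12, 2, 8]

Message polynomial: m(x) = 12 + 10·x + 12·x^2 (mod 13).
For each evaluation point α_i, compute m(α_i) mod 13:
  α_1 = 5: Horner steps 12 → 5 → 11, so m(5) = 11.
  α_2 = 6: Horner steps 12 → 4 → 10, so m(6) = 10.
  α_3 = 10: Horner steps 12 → 0 → 12, so m(10) = 12.
  α_4 = 8: Horner steps 12 → 2 → 2, so m(8) = 2.
  α_5 = 1: Horner steps 12 → 9 → 8, so m(1) = 8.
Codeword c = [11, 10, 12, 2, 8] ∈ F_13^5.


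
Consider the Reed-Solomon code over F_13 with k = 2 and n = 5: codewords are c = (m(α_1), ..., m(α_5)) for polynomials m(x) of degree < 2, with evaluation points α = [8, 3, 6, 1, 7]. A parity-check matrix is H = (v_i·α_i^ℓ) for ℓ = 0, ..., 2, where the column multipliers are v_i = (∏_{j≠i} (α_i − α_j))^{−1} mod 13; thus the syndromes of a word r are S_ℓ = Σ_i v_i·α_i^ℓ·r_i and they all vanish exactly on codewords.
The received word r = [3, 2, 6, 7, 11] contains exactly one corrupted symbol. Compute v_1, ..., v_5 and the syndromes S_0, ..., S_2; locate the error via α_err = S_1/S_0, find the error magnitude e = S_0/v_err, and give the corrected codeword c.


S = (5, 2, 6), error at position 2, error magnitude e = 11, c = [3, 4, 6, 7, 11].

Step 1: column multipliers v_i = (∏_{j≠i}(α_i − α_j))^{−1} mod 13.
  i = 1 (α = 8): (8−3)(8−6)(8−1)(8−7) = 5·2·7·1 = 70 ≡ 5, so v_1 = 5^{−1} = 8 (mod 13).
  i = 2 (α = 3): (3−8)(3−6)(3−1)(3−7) = (−5)·(−3)·2·(−4) = −120 ≡ 10, so v_2 = 10^{−1} = 4 (mod 13).
  i = 3 (α = 6): (6−8)(6−3)(6−1)(6−7) = (−2)·3·5·(−1) = 30 ≡ 4, so v_3 = 4^{−1} = 10 (mod 13).
  i = 4 (α = 1): (1−8)(1−3)(1−6)(1−7) = (−7)·(−2)·(−5)·(−6) = 420 ≡ 4, so v_4 = 4^{−1} = 10 (mod 13).
  i = 5 (α = 7): (7−8)(7−3)(7−6)(7−1) = (−1)·4·1·6 = −24 ≡ 2, so v_5 = 2^{−1} = 7 (mod 13).
  v = [8, 4, 10, 10, 7].
Step 2: syndromes of r = [3, 2, 6, 7, 11] (all sums mod 13).
  S_0 = Σ v_i r_i = 8·3 + 4·2 + 10·6 + 10·7 + 7·11 = 239 ≡ 5.
  S_1 = Σ v_i α_i r_i = 8·8·3 + 4·3·2 + 10·6·6 + 10·1·7 + 7·7·11 = 1185 ≡ 2.
  α_i^2 mod 13 = [12, 9, 10, 1, 10].
  S_2 = Σ v_i α_i^2 r_i = 8·12·3 + 4·9·2 + 10·10·6 + 10·1·7 + 7·10·11 = 1800 ≡ 6.
  S = (5, 2, 6) ≠ 0, so r is not a codeword (an error is present).
Step 3: locate the error. For a single error e at position i, S_ℓ = v_i·e·α_i^ℓ, so α_err = S_1/S_0.
  S_0^{−1} = 5^{−1} = 8 (mod 13), so α_err = 2·8 = 16 ≡ 3 = α_2. Error position i = 2.
  Consistency check: S_2/S_1 = 6·7 = 42 ≡ 3 = α_err ✓ (single-error assumption holds).
Step 4: error magnitude e = S_0/v_2 = S_0·∏_{j≠2}(α_2 − α_j) = 5·10 = 50 ≡ 11 (mod 13).
Step 5: correct position 2: c_2 = r_2 − e = 2 − 11 ≡ 4 (mod 13). Hence c = [3, 4, 6, 7, 11].
  Check: interpolating c through the α_i gives m(x) = 2 + 5·x (degree < 2) with m(α_i) = c_i for every i, so c is indeed a codeword.


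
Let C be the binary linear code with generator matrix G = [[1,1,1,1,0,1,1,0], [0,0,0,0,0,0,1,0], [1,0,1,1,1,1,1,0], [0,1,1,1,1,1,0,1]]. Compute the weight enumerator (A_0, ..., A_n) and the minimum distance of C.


Weight distribution: A_0 = 1, A_1 = 1, A_2 = 1, A_3 = 3, A_4 = 3, A_5 = 3, A_6 = 3, A_7 = 1. Minimum distance d = 1.

Enumerate all 2^4 = 16 messages m ∈ F_2^4.
For each, compute codeword c = mG in F_2^8, then tally its weight.
  m = 0000 → c = 00000000, weight = 0.
  m = 1000 → c = 11110110, weight = 6.
  m = 0100 → c = 00000010, weight = 1.
  m = 1100 → c = 11110100, weight = 5.
  m = 0010 → c = 10111110, weight = 6.
  m = 1010 → c = 01001000, weight = 2.
  m = 0110 → c = 10111100, weight = 5.
  m = 1110 → c = 01001010, weight = 3.
  m = 0001 → c = 01111101, weight = 6.
  m = 1001 → c = 10001011, weight = 4.
  m = 0101 → c = 01111111, weight = 7.
  m = 1101 → c = 10001001, weight = 3.
  m = 0011 → c = 11000011, weight = 4.
  m = 1011 → c = 00110101, weight = 4.
  m = 0111 → c = 11000001, weight = 3.
  m = 1111 → c = 00110111, weight = 5.
Tally weights:
  weight 0: 1 codewords.
  weight 1: 1 codewords.
  weight 2: 1 codewords.
  weight 3: 3 codewords.
  weight 4: 3 codewords.
  weight 5: 3 codewords.
  weight 6: 3 codewords.
  weight 7: 1 codewords.
Minimum distance d = smallest w > 0 with A_w > 0 = 1.
Sanity: Σ A_w = 16 = 2^4 = 16 ✓.


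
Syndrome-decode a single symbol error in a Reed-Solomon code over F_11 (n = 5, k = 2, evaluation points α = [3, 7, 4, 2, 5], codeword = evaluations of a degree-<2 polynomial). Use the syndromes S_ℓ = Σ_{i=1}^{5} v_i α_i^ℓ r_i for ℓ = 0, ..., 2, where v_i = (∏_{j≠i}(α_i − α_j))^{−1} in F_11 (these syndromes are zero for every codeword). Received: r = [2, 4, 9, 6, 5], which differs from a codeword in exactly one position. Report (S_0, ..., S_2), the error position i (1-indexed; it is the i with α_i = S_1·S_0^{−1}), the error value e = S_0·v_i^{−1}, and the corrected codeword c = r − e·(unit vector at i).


S = (4, 6, 9), error at position 2, error magnitude e = 7, c = [2, 8, 9, 6, 5].

Step 1: column multipliers v_i = (∏_{j≠i}(α_i − α_j))^{−1} mod 11.
  i = 1 (α = 3): (3−7)(3−4)(3−2)(3−5) = (−4)·(−1)·1·(−2) = −8 ≡ 3, so v_1 = 3^{−1} = 4 (mod 11).
  i = 2 (α = 7): (7−3)(7−4)(7−2)(7−5) = 4·3·5·2 = 120 ≡ 10, so v_2 = 10^{−1} = 10 (mod 11).
  i = 3 (α = 4): (4−3)(4−7)(4−2)(4−5) = 1·(−3)·2·(−1) = 6 ≡ 6, so v_3 = 6^{−1} = 2 (mod 11).
  i = 4 (α = 2): (2−3)(2−7)(2−4)(2−5) = (−1)·(−5)·(−2)·(−3) = 30 ≡ 8, so v_4 = 8^{−1} = 7 (mod 11).
  i = 5 (α = 5): (5−3)(5−7)(5−4)(5−2) = 2·(−2)·1·3 = −12 ≡ 10, so v_5 = 10^{−1} = 10 (mod 11).
  v = [4, 10, 2, 7, 10].
Step 2: syndromes of r = [2, 4, 9, 6, 5] (all sums mod 11).
  S_0 = Σ v_i r_i = 4·2 + 10·4 + 2·9 + 7·6 + 10·5 = 158 ≡ 4.
  S_1 = Σ v_i α_i r_i = 4·3·2 + 10·7·4 + 2·4·9 + 7·2·6 + 10·5·5 = 710 ≡ 6.
  α_i^2 mod 11 = [9, 5, 5, 4, 3].
  S_2 = Σ v_i α_i^2 r_i = 4·9·2 + 10·5·4 + 2·5·9 + 7·4·6 + 10·3·5 = 680 ≡ 9.
  S = (4, 6, 9) ≠ 0, so r is not a codeword (an error is present).
Step 3: locate the error. For a single error e at position i, S_ℓ = v_i·e·α_i^ℓ, so α_err = S_1/S_0.
  S_0^{−1} = 4^{−1} = 3 (mod 11), so α_err = 6·3 = 18 ≡ 7 = α_2. Error position i = 2.
  Consistency check: S_2/S_1 = 9·2 = 18 ≡ 7 = α_err ✓ (single-error assumption holds).
Step 4: error magnitude e = S_0/v_2 = S_0·∏_{j≠2}(α_2 − α_j) = 4·10 = 40 ≡ 7 (mod 11).
Step 5: correct position 2: c_2 = r_2 − e = 4 − 7 ≡ 8 (mod 11). Hence c = [2, 8, 9, 6, 5].
  Check: interpolating c through the α_i gives m(x) = 3 + 7·x (degree < 2) with m(α_i) = c_i for every i, so c is indeed a codeword.


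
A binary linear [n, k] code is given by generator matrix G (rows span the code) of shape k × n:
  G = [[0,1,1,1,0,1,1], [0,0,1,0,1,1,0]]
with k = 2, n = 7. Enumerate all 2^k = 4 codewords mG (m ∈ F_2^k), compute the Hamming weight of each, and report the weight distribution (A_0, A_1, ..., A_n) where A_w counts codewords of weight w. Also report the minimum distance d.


Weight distribution: A_0 = 1, A_3 = 1, A_4 = 1, A_5 = 1. Minimum distance d = 3.

Enumerate all 2^2 = 4 messages m ∈ F_2^2.
For each, compute codeword c = mG in F_2^7, then tally its weight.
  m = 00 → c = 0000000, weight = 0.
  m = 10 → c = 0111011, weight = 5.
  m = 01 → c = 0010110, weight = 3.
  m = 11 → c = 0101101, weight = 4.
Tally weights:
  weight 0: 1 codewords.
  weight 3: 1 codewords.
  weight 4: 1 codewords.
  weight 5: 1 codewords.
Minimum distance d = smallest w > 0 with A_w > 0 = 3.
Sanity: Σ A_w = 4 = 2^2 = 4 ✓.


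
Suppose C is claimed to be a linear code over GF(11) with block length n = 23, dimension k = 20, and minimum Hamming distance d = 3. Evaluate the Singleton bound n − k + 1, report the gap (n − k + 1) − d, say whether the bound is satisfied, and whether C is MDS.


Singleton RHS = n − k + 1 = 4, slack = 1, bound satisfied, not MDS.

Singleton bound: d ≤ n − k + 1.
Here n = 23, k = 20, so n − k + 1 = 4.
Given d = 3, check d ≤ 4: YES.
Slack = (n − k + 1) − d = 1.
The code is NOT MDS (slack = 1 > 0).
Description: the claimed parameters are [23, 20, 3]_11; such a code would be non-MDS.


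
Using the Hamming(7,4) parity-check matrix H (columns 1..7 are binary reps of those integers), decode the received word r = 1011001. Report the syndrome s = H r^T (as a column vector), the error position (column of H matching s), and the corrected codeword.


s = (0, 0, 1)^T, error position = 1, corrected codeword c = 0011001

Compute s = H r^T mod 2 one row at a time:
  s_1 = 1 + 0 + 0 + 1 = 2 ≡ 0 (mod 2).
  s_2 = 0 + 1 + 0 + 1 = 2 ≡ 0 (mod 2).
  s_3 = 1 + 1 + 0 + 1 = 3 ≡ 1 (mod 2).
s = (0, 0, 1)^T — this equals column 1 of H (binary 001), so error is at position 1.
Correct: flip bit 1 of r = 1011001 to get c = 0011001.


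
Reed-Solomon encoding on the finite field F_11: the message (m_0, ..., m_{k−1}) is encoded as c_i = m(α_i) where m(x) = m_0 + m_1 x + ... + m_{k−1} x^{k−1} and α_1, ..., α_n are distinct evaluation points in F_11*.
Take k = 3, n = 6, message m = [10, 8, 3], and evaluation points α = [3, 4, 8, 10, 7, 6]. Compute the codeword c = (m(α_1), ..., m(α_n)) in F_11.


c = [6, 2, 2, 5, 4, 1]

Message polynomial: m(x) = 10 + 8·x + 3·x^2 (mod 11).
For each evaluation point α_i, compute m(α_i) mod 11:
  α_1 = 3: Horner steps 3 → 6 → 6, so m(3) = 6.
  α_2 = 4: Horner steps 3 → 9 → 2, so m(4) = 2.
  α_3 = 8: Horner steps 3 → 10 → 2, so m(8) = 2.
  α_4 = 10: Horner steps 3 → 5 → 5, so m(10) = 5.
  α_5 = 7: Horner steps 3 → 7 → 4, so m(7) = 4.
  α_6 = 6: Horner steps 3 → 4 → 1, so m(6) = 1.
Codeword c = [6, 2, 2, 5, 4, 1] ∈ F_11^6.


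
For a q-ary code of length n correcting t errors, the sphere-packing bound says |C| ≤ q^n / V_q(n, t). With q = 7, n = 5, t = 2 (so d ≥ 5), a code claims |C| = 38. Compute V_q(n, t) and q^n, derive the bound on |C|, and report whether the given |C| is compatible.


V_q(n, t) = 391, q^n = 16807, Hamming bound = 42, |C| = 38 ≤ bound (satisfied).

Step 1: Compute V_q(n, t) = Σ_{j=0}^2 C(n, j) (q−1)^j.
  j = 0: C(5,0)·(6)^0 = 1·1 = 1.
  j = 1: C(5,1)·(6)^1 = 5·6 = 30.
  j = 2: C(5,2)·(6)^2 = 10·36 = 360.
  V_q(n, t) = 1 + 30 + 360 = 391.
Step 2: q^n = 7^5 = 16807.
Step 3: Hamming bound ⌊q^n / V_q(n,t)⌋ = ⌊16807/391⌋ = 42.
Step 4: Compare |C| = 38 to 42: satisfied.
The claimed |C| lies below the Hamming bound.


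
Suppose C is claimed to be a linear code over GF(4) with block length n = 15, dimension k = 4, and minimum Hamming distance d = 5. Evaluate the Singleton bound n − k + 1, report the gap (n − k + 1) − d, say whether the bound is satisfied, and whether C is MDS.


Singleton RHS = n − k + 1 = 12, slack = 7, bound satisfied, not MDS.

Singleton bound: d ≤ n − k + 1.
Here n = 15, k = 4, so n − k + 1 = 12.
Given d = 5, check d ≤ 12: YES.
Slack = (n − k + 1) − d = 7.
The code is NOT MDS (slack = 7 > 0).
Description: the claimed parameters are [15, 4, 5]_4; such a code would be non-MDS.


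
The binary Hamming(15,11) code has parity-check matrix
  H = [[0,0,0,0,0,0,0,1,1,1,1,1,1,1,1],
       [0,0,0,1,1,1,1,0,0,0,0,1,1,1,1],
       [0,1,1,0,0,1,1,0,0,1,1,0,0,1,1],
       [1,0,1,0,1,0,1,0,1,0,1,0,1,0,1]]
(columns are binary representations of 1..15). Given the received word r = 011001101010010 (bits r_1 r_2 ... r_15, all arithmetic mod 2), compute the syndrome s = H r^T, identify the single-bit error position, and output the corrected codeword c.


s = (1, 1, 0, 0)^T, error position = 12, corrected codeword c = 011001101011010

Compute s = H r^T mod 2 one row at a time:
  s_1 = 0 + 1 + 0 + 1 + 0 + 0 + 1 + 0 = 3 ≡ 1 (mod 2).
  s_2 = 0 + 0 + 1 + 1 + 0 + 0 + 1 + 0 = 3 ≡ 1 (mod 2).
  s_3 = 1 + 1 + 1 + 1 + 0 + 1 + 1 + 0 = 6 ≡ 0 (mod 2).
  s_4 = 0 + 1 + 0 + 1 + 1 + 1 + 0 + 0 = 4 ≡ 0 (mod 2).
s = (1, 1, 0, 0)^T — this equals column 12 of H (binary 1100), so error is at position 12.
Correct: flip bit 12 of r = 011001101010010 to get c = 011001101011010.


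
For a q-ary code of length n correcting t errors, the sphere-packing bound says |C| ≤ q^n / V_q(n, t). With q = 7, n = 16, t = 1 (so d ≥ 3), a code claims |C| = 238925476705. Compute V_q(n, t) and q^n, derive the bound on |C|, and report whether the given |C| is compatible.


V_q(n, t) = 97, q^n = 33232930569601, Hamming bound = 342607531645, |C| = 238925476705 ≤ bound (satisfied).

Step 1: Compute V_q(n, t) = Σ_{j=0}^1 C(n, j) (q−1)^j.
  j = 0: C(16,0)·(6)^0 = 1·1 = 1.
  j = 1: C(16,1)·(6)^1 = 16·6 = 96.
  V_q(n, t) = 1 + 96 = 97.
Step 2: q^n = 7^16 = 33232930569601.
Step 3: Hamming bound ⌊q^n / V_q(n,t)⌋ = ⌊33232930569601/97⌋ = 342607531645.
Step 4: Compare |C| = 238925476705 to 342607531645: satisfied.
The claimed |C| lies below the Hamming bound.


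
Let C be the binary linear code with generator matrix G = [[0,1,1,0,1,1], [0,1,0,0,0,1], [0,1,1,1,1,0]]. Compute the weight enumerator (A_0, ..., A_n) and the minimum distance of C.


Weight distribution: A_0 = 1, A_2 = 4, A_4 = 3. Minimum distance d = 2.

Enumerate all 2^3 = 8 messages m ∈ F_2^3.
For each, compute codeword c = mG in F_2^6, then tally its weight.
  m = 000 → c = 000000, weight = 0.
  m = 100 → c = 011011, weight = 4.
  m = 010 → c = 010001, weight = 2.
  m = 110 → c = 001010, weight = 2.
  m = 001 → c = 011110, weight = 4.
  m = 101 → c = 000101, weight = 2.
  m = 011 → c = 001111, weight = 4.
  m = 111 → c = 010100, weight = 2.
Tally weights:
  weight 0: 1 codewords.
  weight 2: 4 codewords.
  weight 4: 3 codewords.
Minimum distance d = smallest w > 0 with A_w > 0 = 2.
Sanity: Σ A_w = 8 = 2^3 = 8 ✓.


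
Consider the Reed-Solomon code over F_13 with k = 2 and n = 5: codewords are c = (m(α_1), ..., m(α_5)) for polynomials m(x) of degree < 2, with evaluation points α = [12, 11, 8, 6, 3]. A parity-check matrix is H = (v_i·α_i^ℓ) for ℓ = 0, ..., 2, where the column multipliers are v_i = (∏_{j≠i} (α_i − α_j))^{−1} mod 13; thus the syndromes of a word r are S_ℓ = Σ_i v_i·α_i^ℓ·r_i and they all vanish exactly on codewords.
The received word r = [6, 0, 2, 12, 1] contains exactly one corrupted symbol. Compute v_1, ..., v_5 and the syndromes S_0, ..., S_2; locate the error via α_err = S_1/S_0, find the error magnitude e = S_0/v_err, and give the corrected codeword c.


S = (3, 10, 3), error at position 1, error magnitude e = 11, c = [8, 0, 2, 12, 1].

Step 1: column multipliers v_i = (∏_{j≠i}(α_i − α_j))^{−1} mod 13.
  i = 1 (α = 12): (12−11)(12−8)(12−6)(12−3) = 1·4·6·9 = 216 ≡ 8, so v_1 = 8^{−1} = 5 (mod 13).
  i = 2 (α = 11): (11−12)(11−8)(11−6)(11−3) = (−1)·3·5·8 = −120 ≡ 10, so v_2 = 10^{−1} = 4 (mod 13).
  i = 3 (α = 8): (8−12)(8−11)(8−6)(8−3) = (−4)·(−3)·2·5 = 120 ≡ 3, so v_3 = 3^{−1} = 9 (mod 13).
  i = 4 (α = 6): (6−12)(6−11)(6−8)(6−3) = (−6)·(−5)·(−2)·3 = −180 ≡ 2, so v_4 = 2^{−1} = 7 (mod 13).
  i = 5 (α = 3): (3−12)(3−11)(3−8)(3−6) = (−9)·(−8)·(−5)·(−3) = 1080 ≡ 1, so v_5 = 1^{−1} = 1 (mod 13).
  v = [5, 4, 9, 7, 1].
Step 2: syndromes of r = [6, 0, 2, 12, 1] (all sums mod 13).
  S_0 = Σ v_i r_i = 5·6 + 4·0 + 9·2 + 7·12 + 1·1 = 133 ≡ 3.
  S_1 = Σ v_i α_i r_i = 5·12·6 + 4·11·0 + 9·8·2 + 7·6·12 + 1·3·1 = 1011 ≡ 10.
  α_i^2 mod 13 = [1, 4, 12, 10, 9].
  S_2 = Σ v_i α_i^2 r_i = 5·1·6 + 4·4·0 + 9·12·2 + 7·10·12 + 1·9·1 = 1095 ≡ 3.
  S = (3, 10, 3) ≠ 0, so r is not a codeword (an error is present).
Step 3: locate the error. For a single error e at position i, S_ℓ = v_i·e·α_i^ℓ, so α_err = S_1/S_0.
  S_0^{−1} = 3^{−1} = 9 (mod 13), so α_err = 10·9 = 90 ≡ 12 = α_1. Error position i = 1.
  Consistency check: S_2/S_1 = 3·4 = 12 ≡ 12 = α_err ✓ (single-error assumption holds).
Step 4: error magnitude e = S_0/v_1 = S_0·∏_{j≠1}(α_1 − α_j) = 3·8 = 24 ≡ 11 (mod 13).
Step 5: correct position 1: c_1 = r_1 − e = 6 − 11 ≡ 8 (mod 13). Hence c = [8, 0, 2, 12, 1].
  Check: interpolating c through the α_i gives m(x) = 3 + 8·x (degree < 2) with m(α_i) = c_i for every i, so c is indeed a codeword.


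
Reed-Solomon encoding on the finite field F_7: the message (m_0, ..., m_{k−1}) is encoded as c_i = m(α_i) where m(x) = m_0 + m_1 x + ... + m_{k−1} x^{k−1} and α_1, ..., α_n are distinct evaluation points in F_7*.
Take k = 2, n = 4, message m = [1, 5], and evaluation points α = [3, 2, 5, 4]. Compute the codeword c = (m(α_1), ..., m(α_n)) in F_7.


c = [2, 4, 5, 0]

Message polynomial: m(x) = 1 + 5·x (mod 7).
For each evaluation point α_i, compute m(α_i) mod 7:
  α_1 = 3: Horner steps 5 → 2, so m(3) = 2.
  α_2 = 2: Horner steps 5 → 4, so m(2) = 4.
  α_3 = 5: Horner steps 5 → 5, so m(5) = 5.
  α_4 = 4: Horner steps 5 → 0, so m(4) = 0.
Codeword c = [2, 4, 5, 0] ∈ F_7^4.


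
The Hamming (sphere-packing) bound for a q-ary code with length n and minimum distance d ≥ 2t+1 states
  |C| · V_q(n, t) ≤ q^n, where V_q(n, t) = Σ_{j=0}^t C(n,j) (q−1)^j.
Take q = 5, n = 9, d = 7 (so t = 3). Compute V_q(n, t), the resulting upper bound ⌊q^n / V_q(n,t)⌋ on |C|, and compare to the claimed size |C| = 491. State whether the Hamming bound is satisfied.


V_q(n, t) = 5989, q^n = 1953125, Hamming bound = 326, |C| = 491 > bound (violated).

Step 1: Compute V_q(n, t) = Σ_{j=0}^3 C(n, j) (q−1)^j.
  j = 0: C(9,0)·(4)^0 = 1·1 = 1.
  j = 1: C(9,1)·(4)^1 = 9·4 = 36.
  j = 2: C(9,2)·(4)^2 = 36·16 = 576.
  j = 3: C(9,3)·(4)^3 = 84·64 = 5376.
  V_q(n, t) = 1 + 36 + 576 + 5376 = 5989.
Step 2: q^n = 5^9 = 1953125.
Step 3: Hamming bound ⌊q^n / V_q(n,t)⌋ = ⌊1953125/5989⌋ = 326.
Step 4: Compare |C| = 491 to 326: violated.
The claimed |C| lies above the Hamming bound, so no 5-ary code of length 9 with d ≥ 7 can have 491 codewords.


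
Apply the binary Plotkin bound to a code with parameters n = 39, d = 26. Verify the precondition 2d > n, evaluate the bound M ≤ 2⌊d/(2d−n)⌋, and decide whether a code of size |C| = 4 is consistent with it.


Plotkin bound M ≤ 4; given |C| = 4 ≤ bound (satisfied).

Check applicability: 2d = 52, n = 39.
2d − n = 13 > 0, so Plotkin applies.
Compute d/(2d−n) = 26/13 ≈ 2.0000.
⌊d/(2d−n)⌋ = 2.
Plotkin bound: M ≤ 2·2 = 4.
Given |C| = 4, check: satisfied.
This |C| is at the Plotkin bound.


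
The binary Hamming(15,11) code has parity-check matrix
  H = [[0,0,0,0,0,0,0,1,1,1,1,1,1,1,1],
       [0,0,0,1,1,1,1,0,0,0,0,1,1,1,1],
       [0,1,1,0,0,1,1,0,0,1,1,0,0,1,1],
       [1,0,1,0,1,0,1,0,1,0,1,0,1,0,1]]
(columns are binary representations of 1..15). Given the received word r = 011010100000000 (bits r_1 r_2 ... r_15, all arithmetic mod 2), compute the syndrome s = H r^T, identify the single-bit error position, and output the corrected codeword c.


s = (0, 0, 1, 1)^T, error position = 3, corrected codeword c = 010010100000000

Compute s = H r^T mod 2 one row at a time:
  s_1 = 0 + 0 + 0 + 0 + 0 + 0 + 0 + 0 = 0 ≡ 0 (mod 2).
  s_2 = 0 + 1 + 0 + 1 + 0 + 0 + 0 + 0 = 2 ≡ 0 (mod 2).
  s_3 = 1 + 1 + 0 + 1 + 0 + 0 + 0 + 0 = 3 ≡ 1 (mod 2).
  s_4 = 0 + 1 + 1 + 1 + 0 + 0 + 0 + 0 = 3 ≡ 1 (mod 2).
s = (0, 0, 1, 1)^T — this equals column 3 of H (binary 0011), so error is at position 3.
Correct: flip bit 3 of r = 011010100000000 to get c = 010010100000000.
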